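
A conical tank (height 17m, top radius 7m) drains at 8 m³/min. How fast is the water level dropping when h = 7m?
2312/(2401π) ≈ 0.3065 m/min

r/h = 7/17, so r = (7/17)h
V = (1/3)πr²h = (1/3)π((7/17)h)²h = (49/867)πh³
dV/dh = (49/289)πh²
dh/dt = (dV/dt)/(dV/dh) = -8/((49/289)π·7²) = -2312/(2401π) m/min
The level is dropping at 2312/(2401π) ≈ 0.3065 m/min.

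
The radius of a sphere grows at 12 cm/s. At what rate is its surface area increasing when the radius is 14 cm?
1344π cm²/s

S = 4πr²
dS/dt = dS/dr · dr/dt = 8πr · 12
At r = 14: dS/dt = 1344π cm²/s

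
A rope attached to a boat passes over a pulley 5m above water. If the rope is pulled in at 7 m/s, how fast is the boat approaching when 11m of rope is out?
77√6/24 ≈ 7.859 m/s

rope² = x² + 5²
x = √(11² - 5²) = 4√6
dx/dt = (rope/x) · d(rope)/dt = (11/(4√6)) · (-7) = -77√6/24 m/s
The boat approaches at 77√6/24 ≈ 7.859 m/s.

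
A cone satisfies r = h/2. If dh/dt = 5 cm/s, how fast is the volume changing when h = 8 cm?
80π cm³/s

V = (1/3)π(h/2)²h = πh³/12
dV/dt = πh²/4 · 5
At h = 8: dV/dt = 80π cm³/s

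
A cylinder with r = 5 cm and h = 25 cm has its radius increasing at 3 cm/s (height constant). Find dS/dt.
210π cm²/s

S = 2πrh + 2πr² (lateral + bases)
dS/dt = (2πh + 4πr)·dr/dt = (2π·25 + 4π·5)·3
= 210π cm²/s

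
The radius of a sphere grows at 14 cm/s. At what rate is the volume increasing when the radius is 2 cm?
224π cm³/s

V = (4/3)πr³
dV/dt = dV/dr · dr/dt = 4πr² · 14
At r = 2: dV/dt = 224π cm³/s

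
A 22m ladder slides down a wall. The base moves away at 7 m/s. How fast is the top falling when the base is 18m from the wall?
63√10/20 ≈ 9.961 m/s

x² + y² = 22²
2x·dx/dt + 2y·dy/dt = 0
dy/dt = -x/y · dx/dt = -18/(4√10) · 7 = -63√10/20 m/s
The top is descending at 63√10/20 ≈ 9.961 m/s.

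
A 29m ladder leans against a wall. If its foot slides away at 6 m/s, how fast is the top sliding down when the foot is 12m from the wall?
72√697/697 ≈ 2.727 m/s

x² + y² = 29²
2x·dx/dt + 2y·dy/dt = 0
dy/dt = -x/y · dx/dt = -12/√697 · 6 = -72√697/697 m/s
The top is descending at 72√697/697 ≈ 2.727 m/s.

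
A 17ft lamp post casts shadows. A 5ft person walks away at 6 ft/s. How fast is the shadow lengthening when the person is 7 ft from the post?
5/2 ft/s

By similar triangles: 17/(x+s) = 5/s
Solving: s = 5x/12
ds/dt = 5/12 · dx/dt = 5/12 · 6 = 5/2 ft/s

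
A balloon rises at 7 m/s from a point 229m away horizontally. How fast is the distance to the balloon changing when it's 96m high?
672√61657/61657 ≈ 2.706 m/s

z² = 229² + y²
z = √(229² + 96²) = √61657
dz/dt = y/z · dy/dt = 96/√61657 · 7 = 672√61657/61657 ≈ 2.706 m/s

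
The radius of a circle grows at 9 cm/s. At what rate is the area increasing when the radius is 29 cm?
522π cm²/s

A = πr²
dA/dt = 2πr · dr/dt = 2π(29)(9) = 522π cm²/s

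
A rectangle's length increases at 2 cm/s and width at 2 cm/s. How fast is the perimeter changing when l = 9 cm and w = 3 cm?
8 cm/s

P = 2(l + w)
dP/dt = 2(dl/dt + dw/dt) = 2(2 + 2) = 8 cm/s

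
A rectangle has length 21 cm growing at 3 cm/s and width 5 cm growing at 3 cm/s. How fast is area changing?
78 cm²/s

A = lw
dA/dt = w·dl/dt + l·dw/dt = 5·3 + 21·3 = 78 cm²/s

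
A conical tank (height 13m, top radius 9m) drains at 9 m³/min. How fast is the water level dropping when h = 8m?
169/(576π) ≈ 0.09339 m/min

r/h = 9/13, so r = (9/13)h
V = (1/3)πr²h = (1/3)π((9/13)h)²h = (27/169)πh³
dV/dh = (81/169)πh²
dh/dt = (dV/dt)/(dV/dh) = -9/((81/169)π·8²) = -169/(576π) m/min
The level is dropping at 169/(576π) ≈ 0.09339 m/min.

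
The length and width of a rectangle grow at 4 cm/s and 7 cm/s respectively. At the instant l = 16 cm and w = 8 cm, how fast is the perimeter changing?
22 cm/s

P = 2(l + w)
dP/dt = 2(dl/dt + dw/dt) = 2(4 + 7) = 22 cm/s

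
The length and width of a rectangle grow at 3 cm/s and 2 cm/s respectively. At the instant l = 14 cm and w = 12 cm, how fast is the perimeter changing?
10 cm/s

P = 2(l + w)
dP/dt = 2(dl/dt + dw/dt) = 2(3 + 2) = 10 cm/s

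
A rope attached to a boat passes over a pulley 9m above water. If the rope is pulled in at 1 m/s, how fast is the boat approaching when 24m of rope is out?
8√55/55 ≈ 1.079 m/s

rope² = x² + 9²
x = √(24² - 9²) = 3√55
dx/dt = (rope/x) · d(rope)/dt = (24/(3√55)) · (-1) = -8√55/55 m/s
The boat approaches at 8√55/55 ≈ 1.079 m/s.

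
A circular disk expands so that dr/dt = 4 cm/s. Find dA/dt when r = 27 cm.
216π cm²/s

A = πr²
dA/dt = 2πr · dr/dt = 2π(27)(4) = 216π cm²/s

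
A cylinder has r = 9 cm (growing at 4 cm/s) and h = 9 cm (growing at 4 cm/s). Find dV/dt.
972π cm³/s

V = πr²h
dV/dt = 2πrh·dr/dt + πr²·dh/dt
= 2π(9)(9)(4) + π(9)²(4)
= 972π cm³/s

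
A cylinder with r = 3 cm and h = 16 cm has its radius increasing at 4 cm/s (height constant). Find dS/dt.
176π cm²/s

S = 2πrh + 2πr² (lateral + bases)
dS/dt = (2πh + 4πr)·dr/dt = (2π·16 + 4π·3)·4
= 176π cm²/s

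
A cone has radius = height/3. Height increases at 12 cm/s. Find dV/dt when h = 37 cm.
5476π/3 cm³/s

V = (1/3)π(h/3)²h = πh³/27
dV/dt = πh²/9 · 12
At h = 37: dV/dt = 5476π/3 cm³/s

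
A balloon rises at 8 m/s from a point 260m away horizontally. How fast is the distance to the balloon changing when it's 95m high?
152√3065/3065 ≈ 2.746 m/s

z² = 260² + y²
z = √(260² + 95²) = 5√3065
dz/dt = y/z · dy/dt = 95/(5√3065) · 8 = 152√3065/3065 ≈ 2.746 m/s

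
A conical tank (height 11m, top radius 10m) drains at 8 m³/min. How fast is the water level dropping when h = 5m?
242/(625π) ≈ 0.1232 m/min

r/h = 10/11, so r = (10/11)h
V = (1/3)πr²h = (1/3)π((10/11)h)²h = (100/363)πh³
dV/dh = (100/121)πh²
dh/dt = (dV/dt)/(dV/dh) = -8/((100/121)π·5²) = -242/(625π) m/min
The level is dropping at 242/(625π) ≈ 0.1232 m/min.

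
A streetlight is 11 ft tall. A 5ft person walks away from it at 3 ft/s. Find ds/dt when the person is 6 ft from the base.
5/2 ft/s

By similar triangles: 11/(x+s) = 5/s
Solving: s = 5x/6
ds/dt = 5/6 · dx/dt = 5/6 · 3 = 5/2 ft/s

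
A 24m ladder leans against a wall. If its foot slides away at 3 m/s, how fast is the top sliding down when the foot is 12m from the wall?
√3 ≈ 1.732 m/s

x² + y² = 24²
2x·dx/dt + 2y·dy/dt = 0
dy/dt = -x/y · dx/dt = -12/(12√3) · 3 = -√3 m/s
The top is descending at √3 ≈ 1.732 m/s.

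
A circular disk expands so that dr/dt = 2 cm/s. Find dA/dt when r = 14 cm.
56π cm²/s

A = πr²
dA/dt = 2πr · dr/dt = 2π(14)(2) = 56π cm²/s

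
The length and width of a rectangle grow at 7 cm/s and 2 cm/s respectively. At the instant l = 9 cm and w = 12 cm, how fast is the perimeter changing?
18 cm/s

P = 2(l + w)
dP/dt = 2(dl/dt + dw/dt) = 2(7 + 2) = 18 cm/s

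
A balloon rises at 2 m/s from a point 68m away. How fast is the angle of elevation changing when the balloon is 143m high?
0.005424 rad/s

tan(θ) = y/68
sec²(θ) · dθ/dt = (1/68) · dy/dt
dθ/dt = cos²(θ)/68 · 2 = 68/(68² + 143²) · 2
dθ/dt = 0.005424 rad/s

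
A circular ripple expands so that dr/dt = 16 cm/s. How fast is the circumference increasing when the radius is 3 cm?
32π cm/s

C = 2πr
dC/dt = 2π · dr/dt = 2π · 16 = 32π cm/s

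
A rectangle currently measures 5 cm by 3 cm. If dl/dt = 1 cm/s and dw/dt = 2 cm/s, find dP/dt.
6 cm/s

P = 2(l + w)
dP/dt = 2(dl/dt + dw/dt) = 2(1 + 2) = 6 cm/s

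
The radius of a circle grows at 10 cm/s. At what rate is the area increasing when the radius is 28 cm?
560π cm²/s

A = πr²
dA/dt = 2πr · dr/dt = 2π(28)(10) = 560π cm²/s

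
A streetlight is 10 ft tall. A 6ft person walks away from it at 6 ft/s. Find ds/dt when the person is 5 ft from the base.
9 ft/s

By similar triangles: 10/(x+s) = 6/s
Solving: s = 6x/4
ds/dt = 6/4 · dx/dt = 3/2 · 6 = 9 ft/s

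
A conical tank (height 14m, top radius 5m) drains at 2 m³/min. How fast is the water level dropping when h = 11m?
392/(3025π) ≈ 0.04125 m/min

r/h = 5/14, so r = (5/14)h
V = (1/3)πr²h = (1/3)π((5/14)h)²h = (25/588)πh³
dV/dh = (25/196)πh²
dh/dt = (dV/dt)/(dV/dh) = -2/((25/196)π·11²) = -392/(3025π) m/min
The level is dropping at 392/(3025π) ≈ 0.04125 m/min.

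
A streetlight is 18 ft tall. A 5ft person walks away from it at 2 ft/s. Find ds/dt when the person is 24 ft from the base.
10/13 ft/s

By similar triangles: 18/(x+s) = 5/s
Solving: s = 5x/13
ds/dt = 5/13 · dx/dt = 5/13 · 2 = 10/13 ft/s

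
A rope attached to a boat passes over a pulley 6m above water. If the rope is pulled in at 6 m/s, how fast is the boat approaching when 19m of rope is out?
114√13/65 ≈ 6.324 m/s

rope² = x² + 6²
x = √(19² - 6²) = 5√13
dx/dt = (rope/x) · d(rope)/dt = (19/(5√13)) · (-6) = -114√13/65 m/s
The boat approaches at 114√13/65 ≈ 6.324 m/s.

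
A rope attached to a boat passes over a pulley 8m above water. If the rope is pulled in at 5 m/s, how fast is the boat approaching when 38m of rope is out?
19√345/69 ≈ 5.115 m/s

rope² = x² + 8²
x = √(38² - 8²) = 2√345
dx/dt = (rope/x) · d(rope)/dt = (38/(2√345)) · (-5) = -19√345/69 m/s
The boat approaches at 19√345/69 ≈ 5.115 m/s.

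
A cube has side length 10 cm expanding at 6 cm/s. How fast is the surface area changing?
720 cm²/s

A = 6s²
dA/dt = 12s · ds/dt = 12·10·6 = 720 cm²/s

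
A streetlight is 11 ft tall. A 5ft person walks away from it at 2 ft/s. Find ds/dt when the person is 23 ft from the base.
5/3 ft/s

By similar triangles: 11/(x+s) = 5/s
Solving: s = 5x/6
ds/dt = 5/6 · dx/dt = 5/6 · 2 = 5/3 ft/s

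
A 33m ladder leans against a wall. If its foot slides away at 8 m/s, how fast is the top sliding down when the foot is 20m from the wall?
160√689/689 ≈ 6.096 m/s

x² + y² = 33²
2x·dx/dt + 2y·dy/dt = 0
dy/dt = -x/y · dx/dt = -20/√689 · 8 = -160√689/689 m/s
The top is descending at 160√689/689 ≈ 6.096 m/s.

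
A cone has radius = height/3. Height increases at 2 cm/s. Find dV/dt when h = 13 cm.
338π/9 cm³/s

V = (1/3)π(h/3)²h = πh³/27
dV/dt = πh²/9 · 2
At h = 13: dV/dt = 338π/9 cm³/s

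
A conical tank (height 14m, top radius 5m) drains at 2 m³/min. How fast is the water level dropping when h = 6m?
98/(225π) ≈ 0.1386 m/min

r/h = 5/14, so r = (5/14)h
V = (1/3)πr²h = (1/3)π((5/14)h)²h = (25/588)πh³
dV/dh = (25/196)πh²
dh/dt = (dV/dt)/(dV/dh) = -2/((25/196)π·6²) = -98/(225π) m/min
The level is dropping at 98/(225π) ≈ 0.1386 m/min.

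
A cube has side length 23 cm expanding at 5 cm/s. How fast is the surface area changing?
1380 cm²/s

A = 6s²
dA/dt = 12s · ds/dt = 12·23·5 = 1380 cm²/s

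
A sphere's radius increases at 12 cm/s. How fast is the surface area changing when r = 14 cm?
1344π cm²/s

S = 4πr²
dS/dt = dS/dr · dr/dt = 8πr · 12
At r = 14: dS/dt = 1344π cm²/s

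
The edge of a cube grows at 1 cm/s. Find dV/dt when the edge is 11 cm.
363 cm³/s

V = s³
dV/dt = 3s² · ds/dt = 3·11²·1 = 363 cm³/s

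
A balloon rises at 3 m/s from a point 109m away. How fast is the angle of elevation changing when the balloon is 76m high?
0.01852 rad/s

tan(θ) = y/109
sec²(θ) · dθ/dt = (1/109) · dy/dt
dθ/dt = cos²(θ)/109 · 3 = 109/(109² + 76²) · 3
dθ/dt = 0.01852 rad/s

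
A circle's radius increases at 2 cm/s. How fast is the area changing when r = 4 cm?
16π cm²/s

A = πr²
dA/dt = 2πr · dr/dt = 2π(4)(2) = 16π cm²/s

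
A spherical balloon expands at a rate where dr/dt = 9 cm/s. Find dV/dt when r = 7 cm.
1764π cm³/s

V = (4/3)πr³
dV/dt = dV/dr · dr/dt = 4πr² · 9
At r = 7: dV/dt = 1764π cm³/s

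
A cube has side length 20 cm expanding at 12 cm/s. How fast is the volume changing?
14400 cm³/s

V = s³
dV/dt = 3s² · ds/dt = 3·20²·12 = 14400 cm³/s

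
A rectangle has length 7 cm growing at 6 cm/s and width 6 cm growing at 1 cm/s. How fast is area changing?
43 cm²/s

A = lw
dA/dt = w·dl/dt + l·dw/dt = 6·6 + 7·1 = 43 cm²/s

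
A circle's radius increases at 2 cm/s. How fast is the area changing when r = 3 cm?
12π cm²/s

A = πr²
dA/dt = 2πr · dr/dt = 2π(3)(2) = 12π cm²/s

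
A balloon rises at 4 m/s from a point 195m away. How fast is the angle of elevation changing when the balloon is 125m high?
0.014539 rad/s

tan(θ) = y/195
sec²(θ) · dθ/dt = (1/195) · dy/dt
dθ/dt = cos²(θ)/195 · 4 = 195/(195² + 125²) · 4
dθ/dt = 0.014539 rad/s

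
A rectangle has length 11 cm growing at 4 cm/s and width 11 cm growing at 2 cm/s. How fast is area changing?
66 cm²/s

A = lw
dA/dt = w·dl/dt + l·dw/dt = 11·4 + 11·2 = 66 cm²/s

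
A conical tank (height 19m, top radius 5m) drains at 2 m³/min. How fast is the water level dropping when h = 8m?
361/(800π) ≈ 0.1436 m/min

r/h = 5/19, so r = (5/19)h
V = (1/3)πr²h = (1/3)π((5/19)h)²h = (25/1083)πh³
dV/dh = (25/361)πh²
dh/dt = (dV/dt)/(dV/dh) = -2/((25/361)π·8²) = -361/(800π) m/min
The level is dropping at 361/(800π) ≈ 0.1436 m/min.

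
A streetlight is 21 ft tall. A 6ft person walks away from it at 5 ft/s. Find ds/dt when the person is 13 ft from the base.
2 ft/s

By similar triangles: 21/(x+s) = 6/s
Solving: s = 6x/15
ds/dt = 6/15 · dx/dt = 2/5 · 5 = 2 ft/s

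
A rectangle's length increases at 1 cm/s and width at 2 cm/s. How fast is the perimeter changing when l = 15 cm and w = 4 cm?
6 cm/s

P = 2(l + w)
dP/dt = 2(dl/dt + dw/dt) = 2(1 + 2) = 6 cm/s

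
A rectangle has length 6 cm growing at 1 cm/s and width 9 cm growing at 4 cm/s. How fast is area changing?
33 cm²/s

A = lw
dA/dt = w·dl/dt + l·dw/dt = 9·1 + 6·4 = 33 cm²/s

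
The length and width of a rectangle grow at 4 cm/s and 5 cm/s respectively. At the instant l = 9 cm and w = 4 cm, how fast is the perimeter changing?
18 cm/s

P = 2(l + w)
dP/dt = 2(dl/dt + dw/dt) = 2(4 + 5) = 18 cm/s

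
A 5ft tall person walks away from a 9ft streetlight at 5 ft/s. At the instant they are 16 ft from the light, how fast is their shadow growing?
25/4 ft/s

By similar triangles: 9/(x+s) = 5/s
Solving: s = 5x/4
ds/dt = 5/4 · dx/dt = 5/4 · 5 = 25/4 ft/s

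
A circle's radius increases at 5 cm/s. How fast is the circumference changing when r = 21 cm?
10π cm/s

C = 2πr
dC/dt = 2π · dr/dt = 2π · 5 = 10π cm/s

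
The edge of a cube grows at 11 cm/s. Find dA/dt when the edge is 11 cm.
1452 cm²/s

A = 6s²
dA/dt = 12s · ds/dt = 12·11·11 = 1452 cm²/s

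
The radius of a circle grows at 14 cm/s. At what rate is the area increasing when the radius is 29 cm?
812π cm²/s

A = πr²
dA/dt = 2πr · dr/dt = 2π(29)(14) = 812π cm²/s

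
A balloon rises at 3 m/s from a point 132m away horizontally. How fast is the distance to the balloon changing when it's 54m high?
27√565/565 ≈ 1.136 m/s

z² = 132² + y²
z = √(132² + 54²) = 6√565
dz/dt = y/z · dy/dt = 54/(6√565) · 3 = 27√565/565 ≈ 1.136 m/s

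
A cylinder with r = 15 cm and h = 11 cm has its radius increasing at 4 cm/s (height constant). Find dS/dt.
328π cm²/s

S = 2πrh + 2πr² (lateral + bases)
dS/dt = (2πh + 4πr)·dr/dt = (2π·11 + 4π·15)·4
= 328π cm²/s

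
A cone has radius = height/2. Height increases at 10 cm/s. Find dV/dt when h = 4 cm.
40π cm³/s

V = (1/3)π(h/2)²h = πh³/12
dV/dt = πh²/4 · 10
At h = 4: dV/dt = 40π cm³/s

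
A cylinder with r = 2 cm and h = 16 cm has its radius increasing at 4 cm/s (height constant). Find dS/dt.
160π cm²/s

S = 2πrh + 2πr² (lateral + bases)
dS/dt = (2πh + 4πr)·dr/dt = (2π·16 + 4π·2)·4
= 160π cm²/s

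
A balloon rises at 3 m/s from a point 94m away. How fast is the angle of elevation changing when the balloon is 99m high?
0.015131 rad/s

tan(θ) = y/94
sec²(θ) · dθ/dt = (1/94) · dy/dt
dθ/dt = cos²(θ)/94 · 3 = 94/(94² + 99²) · 3
dθ/dt = 0.015131 rad/s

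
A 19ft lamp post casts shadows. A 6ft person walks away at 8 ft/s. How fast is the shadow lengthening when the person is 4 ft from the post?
48/13 ft/s

By similar triangles: 19/(x+s) = 6/s
Solving: s = 6x/13
ds/dt = 6/13 · dx/dt = 6/13 · 8 = 48/13 ft/s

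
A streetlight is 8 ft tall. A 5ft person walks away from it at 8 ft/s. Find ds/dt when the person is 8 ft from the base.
40/3 ft/s

By similar triangles: 8/(x+s) = 5/s
Solving: s = 5x/3
ds/dt = 5/3 · dx/dt = 5/3 · 8 = 40/3 ft/s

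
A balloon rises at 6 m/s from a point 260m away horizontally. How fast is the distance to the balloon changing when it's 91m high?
42√449/449 ≈ 1.982 m/s

z² = 260² + y²
z = √(260² + 91²) = 13√449
dz/dt = y/z · dy/dt = 91/(13√449) · 6 = 42√449/449 ≈ 1.982 m/s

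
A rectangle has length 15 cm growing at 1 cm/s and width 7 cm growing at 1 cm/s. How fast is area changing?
22 cm²/s

A = lw
dA/dt = w·dl/dt + l·dw/dt = 7·1 + 15·1 = 22 cm²/s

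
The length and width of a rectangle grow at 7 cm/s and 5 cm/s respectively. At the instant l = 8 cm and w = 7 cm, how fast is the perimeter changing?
24 cm/s

P = 2(l + w)
dP/dt = 2(dl/dt + dw/dt) = 2(7 + 5) = 24 cm/s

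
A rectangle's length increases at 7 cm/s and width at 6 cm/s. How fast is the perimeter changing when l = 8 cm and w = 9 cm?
26 cm/s

P = 2(l + w)
dP/dt = 2(dl/dt + dw/dt) = 2(7 + 6) = 26 cm/s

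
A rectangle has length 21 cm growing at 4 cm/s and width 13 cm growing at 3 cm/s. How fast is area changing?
115 cm²/s

A = lw
dA/dt = w·dl/dt + l·dw/dt = 13·4 + 21·3 = 115 cm²/s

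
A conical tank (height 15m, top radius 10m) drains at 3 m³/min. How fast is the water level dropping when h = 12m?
3/(64π) ≈ 0.01492 m/min

r/h = 10/15, so r = (2/3)h
V = (1/3)πr²h = (1/3)π((2/3)h)²h = (4/27)πh³
dV/dh = (4/9)πh²
dh/dt = (dV/dt)/(dV/dh) = -3/((4/9)π·12²) = -3/(64π) m/min
The level is dropping at 3/(64π) ≈ 0.01492 m/min.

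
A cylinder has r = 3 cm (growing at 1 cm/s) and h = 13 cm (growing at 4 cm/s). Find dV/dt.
114π cm³/s

V = πr²h
dV/dt = 2πrh·dr/dt + πr²·dh/dt
= 2π(3)(13)(1) + π(3)²(4)
= 114π cm³/s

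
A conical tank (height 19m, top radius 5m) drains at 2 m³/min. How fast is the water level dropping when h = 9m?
722/(2025π) ≈ 0.1135 m/min

r/h = 5/19, so r = (5/19)h
V = (1/3)πr²h = (1/3)π((5/19)h)²h = (25/1083)πh³
dV/dh = (25/361)πh²
dh/dt = (dV/dt)/(dV/dh) = -2/((25/361)π·9²) = -722/(2025π) m/min
The level is dropping at 722/(2025π) ≈ 0.1135 m/min.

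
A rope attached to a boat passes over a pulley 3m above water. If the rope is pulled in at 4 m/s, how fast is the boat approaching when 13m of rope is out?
13√10/10 ≈ 4.111 m/s

rope² = x² + 3²
x = √(13² - 3²) = 4√10
dx/dt = (rope/x) · d(rope)/dt = (13/(4√10)) · (-4) = -13√10/10 m/s
The boat approaches at 13√10/10 ≈ 4.111 m/s.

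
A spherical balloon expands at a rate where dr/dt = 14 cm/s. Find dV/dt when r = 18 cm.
18144π cm³/s

V = (4/3)πr³
dV/dt = dV/dr · dr/dt = 4πr² · 14
At r = 18: dV/dt = 18144π cm³/s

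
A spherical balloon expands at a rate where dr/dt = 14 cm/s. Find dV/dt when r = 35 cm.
68600π cm³/s

V = (4/3)πr³
dV/dt = dV/dr · dr/dt = 4πr² · 14
At r = 35: dV/dt = 68600π cm³/s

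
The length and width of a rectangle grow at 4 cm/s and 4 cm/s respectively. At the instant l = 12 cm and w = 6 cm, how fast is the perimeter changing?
16 cm/s

P = 2(l + w)
dP/dt = 2(dl/dt + dw/dt) = 2(4 + 4) = 16 cm/s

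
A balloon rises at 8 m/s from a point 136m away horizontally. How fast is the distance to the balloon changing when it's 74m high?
296√5993/5993 ≈ 3.824 m/s

z² = 136² + y²
z = √(136² + 74²) = 2√5993
dz/dt = y/z · dy/dt = 74/(2√5993) · 8 = 296√5993/5993 ≈ 3.824 m/s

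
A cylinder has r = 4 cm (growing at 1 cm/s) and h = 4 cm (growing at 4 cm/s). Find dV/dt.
96π cm³/s

V = πr²h
dV/dt = 2πrh·dr/dt + πr²·dh/dt
= 2π(4)(4)(1) + π(4)²(4)
= 96π cm³/s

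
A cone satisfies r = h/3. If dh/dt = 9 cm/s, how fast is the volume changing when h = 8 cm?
64π cm³/s

V = (1/3)π(h/3)²h = πh³/27
dV/dt = πh²/9 · 9
At h = 8: dV/dt = 64π cm³/s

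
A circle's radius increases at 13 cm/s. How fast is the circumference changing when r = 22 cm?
26π cm/s

C = 2πr
dC/dt = 2π · dr/dt = 2π · 13 = 26π cm/s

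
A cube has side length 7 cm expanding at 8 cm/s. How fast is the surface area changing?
672 cm²/s

A = 6s²
dA/dt = 12s · ds/dt = 12·7·8 = 672 cm²/s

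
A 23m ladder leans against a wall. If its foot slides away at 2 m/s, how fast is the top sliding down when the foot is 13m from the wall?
13√10/30 ≈ 1.37 m/s

x² + y² = 23²
2x·dx/dt + 2y·dy/dt = 0
dy/dt = -x/y · dx/dt = -13/(6√10) · 2 = -13√10/30 m/s
The top is descending at 13√10/30 ≈ 1.37 m/s.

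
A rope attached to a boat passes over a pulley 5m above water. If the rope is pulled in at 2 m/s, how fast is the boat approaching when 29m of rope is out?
29√51/102 ≈ 2.03 m/s

rope² = x² + 5²
x = √(29² - 5²) = 4√51
dx/dt = (rope/x) · d(rope)/dt = (29/(4√51)) · (-2) = -29√51/102 m/s
The boat approaches at 29√51/102 ≈ 2.03 m/s.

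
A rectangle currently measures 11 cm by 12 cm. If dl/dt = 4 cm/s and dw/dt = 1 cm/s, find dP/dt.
10 cm/s

P = 2(l + w)
dP/dt = 2(dl/dt + dw/dt) = 2(4 + 1) = 10 cm/s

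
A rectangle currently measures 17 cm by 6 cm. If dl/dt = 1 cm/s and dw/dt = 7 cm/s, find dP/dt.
16 cm/s

P = 2(l + w)
dP/dt = 2(dl/dt + dw/dt) = 2(1 + 7) = 16 cm/s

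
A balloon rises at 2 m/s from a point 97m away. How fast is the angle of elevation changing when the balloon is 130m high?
0.007374 rad/s

tan(θ) = y/97
sec²(θ) · dθ/dt = (1/97) · dy/dt
dθ/dt = cos²(θ)/97 · 2 = 97/(97² + 130²) · 2
dθ/dt = 0.007374 rad/s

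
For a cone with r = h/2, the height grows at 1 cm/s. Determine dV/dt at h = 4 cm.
4π cm³/s

V = (1/3)π(h/2)²h = πh³/12
dV/dt = πh²/4 · 1
At h = 4: dV/dt = 4π cm³/s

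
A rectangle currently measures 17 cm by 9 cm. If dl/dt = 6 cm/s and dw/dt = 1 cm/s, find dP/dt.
14 cm/s

P = 2(l + w)
dP/dt = 2(dl/dt + dw/dt) = 2(6 + 1) = 14 cm/s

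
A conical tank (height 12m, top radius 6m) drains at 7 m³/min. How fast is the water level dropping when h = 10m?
7/(25π) ≈ 0.08913 m/min

r/h = 6/12, so r = (1/2)h
V = (1/3)πr²h = (1/3)π((1/2)h)²h = (1/12)πh³
dV/dh = (1/4)πh²
dh/dt = (dV/dt)/(dV/dh) = -7/((1/4)π·10²) = -7/(25π) m/min
The level is dropping at 7/(25π) ≈ 0.08913 m/min.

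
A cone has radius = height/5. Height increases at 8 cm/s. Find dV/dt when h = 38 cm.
11552π/25 cm³/s

V = (1/3)π(h/5)²h = πh³/75
dV/dt = πh²/25 · 8
At h = 38: dV/dt = 11552π/25 cm³/s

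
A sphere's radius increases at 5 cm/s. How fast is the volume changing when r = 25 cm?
12500π cm³/s

V = (4/3)πr³
dV/dt = dV/dr · dr/dt = 4πr² · 5
At r = 25: dV/dt = 12500π cm³/s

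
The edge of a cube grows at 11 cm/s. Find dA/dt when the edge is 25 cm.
3300 cm²/s

A = 6s²
dA/dt = 12s · ds/dt = 12·25·11 = 3300 cm²/s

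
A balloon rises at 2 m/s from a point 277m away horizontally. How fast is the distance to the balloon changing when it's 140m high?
280√96329/96329 ≈ 0.9022 m/s

z² = 277² + y²
z = √(277² + 140²) = √96329
dz/dt = y/z · dy/dt = 140/√96329 · 2 = 280√96329/96329 ≈ 0.9022 m/s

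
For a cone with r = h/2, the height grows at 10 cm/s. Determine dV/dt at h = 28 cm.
1960π cm³/s

V = (1/3)π(h/2)²h = πh³/12
dV/dt = πh²/4 · 10
At h = 28: dV/dt = 1960π cm³/s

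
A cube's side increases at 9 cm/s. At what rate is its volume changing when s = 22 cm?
13068 cm³/s

V = s³
dV/dt = 3s² · ds/dt = 3·22²·9 = 13068 cm³/s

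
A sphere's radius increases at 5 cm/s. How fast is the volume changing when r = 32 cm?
20480π cm³/s

V = (4/3)πr³
dV/dt = dV/dr · dr/dt = 4πr² · 5
At r = 32: dV/dt = 20480π cm³/s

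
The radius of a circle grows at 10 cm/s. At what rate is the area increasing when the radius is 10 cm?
200π cm²/s

A = πr²
dA/dt = 2πr · dr/dt = 2π(10)(10) = 200π cm²/s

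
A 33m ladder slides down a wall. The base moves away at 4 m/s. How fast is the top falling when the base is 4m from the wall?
16√1073/1073 ≈ 0.4885 m/s

x² + y² = 33²
2x·dx/dt + 2y·dy/dt = 0
dy/dt = -x/y · dx/dt = -4/√1073 · 4 = -16√1073/1073 m/s
The top is descending at 16√1073/1073 ≈ 0.4885 m/s.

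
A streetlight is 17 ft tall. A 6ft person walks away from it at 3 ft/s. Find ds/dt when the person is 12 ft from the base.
18/11 ft/s

By similar triangles: 17/(x+s) = 6/s
Solving: s = 6x/11
ds/dt = 6/11 · dx/dt = 6/11 · 3 = 18/11 ft/s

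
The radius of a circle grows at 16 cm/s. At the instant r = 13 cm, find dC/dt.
32π cm/s

C = 2πr
dC/dt = 2π · dr/dt = 2π · 16 = 32π cm/s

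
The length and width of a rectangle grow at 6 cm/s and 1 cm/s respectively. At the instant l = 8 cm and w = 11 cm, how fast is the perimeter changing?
14 cm/s

P = 2(l + w)
dP/dt = 2(dl/dt + dw/dt) = 2(6 + 1) = 14 cm/s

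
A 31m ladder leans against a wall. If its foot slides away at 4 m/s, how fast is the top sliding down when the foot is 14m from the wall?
56√85/255 ≈ 2.025 m/s

x² + y² = 31²
2x·dx/dt + 2y·dy/dt = 0
dy/dt = -x/y · dx/dt = -14/(3√85) · 4 = -56√85/255 m/s
The top is descending at 56√85/255 ≈ 2.025 m/s.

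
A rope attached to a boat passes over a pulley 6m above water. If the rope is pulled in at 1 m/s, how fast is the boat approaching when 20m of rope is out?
10√91/91 ≈ 1.048 m/s

rope² = x² + 6²
x = √(20² - 6²) = 2√91
dx/dt = (rope/x) · d(rope)/dt = (20/(2√91)) · (-1) = -10√91/91 m/s
The boat approaches at 10√91/91 ≈ 1.048 m/s.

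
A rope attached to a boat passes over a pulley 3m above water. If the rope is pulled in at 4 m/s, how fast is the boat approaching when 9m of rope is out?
3√2 ≈ 4.243 m/s

rope² = x² + 3²
x = √(9² - 3²) = 6√2
dx/dt = (rope/x) · d(rope)/dt = (9/(6√2)) · (-4) = -3√2 m/s
The boat approaches at 3√2 ≈ 4.243 m/s.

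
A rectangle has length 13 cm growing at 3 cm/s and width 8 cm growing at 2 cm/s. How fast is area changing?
50 cm²/s

A = lw
dA/dt = w·dl/dt + l·dw/dt = 8·3 + 13·2 = 50 cm²/s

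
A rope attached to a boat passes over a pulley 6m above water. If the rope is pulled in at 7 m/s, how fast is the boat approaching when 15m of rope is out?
5√21/3 ≈ 7.638 m/s

rope² = x² + 6²
x = √(15² - 6²) = 3√21
dx/dt = (rope/x) · d(rope)/dt = (15/(3√21)) · (-7) = -5√21/3 m/s
The boat approaches at 5√21/3 ≈ 7.638 m/s.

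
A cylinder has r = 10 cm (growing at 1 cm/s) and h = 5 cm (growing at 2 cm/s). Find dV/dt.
300π cm³/s

V = πr²h
dV/dt = 2πrh·dr/dt + πr²·dh/dt
= 2π(10)(5)(1) + π(10)²(2)
= 300π cm³/s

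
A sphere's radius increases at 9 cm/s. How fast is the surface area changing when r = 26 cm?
1872π cm²/s

S = 4πr²
dS/dt = dS/dr · dr/dt = 8πr · 9
At r = 26: dS/dt = 1872π cm²/s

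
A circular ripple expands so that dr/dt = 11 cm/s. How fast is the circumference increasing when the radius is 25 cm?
22π cm/s

C = 2πr
dC/dt = 2π · dr/dt = 2π · 11 = 22π cm/s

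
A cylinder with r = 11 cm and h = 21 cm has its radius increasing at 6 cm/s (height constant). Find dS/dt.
516π cm²/s

S = 2πrh + 2πr² (lateral + bases)
dS/dt = (2πh + 4πr)·dr/dt = (2π·21 + 4π·11)·6
= 516π cm²/s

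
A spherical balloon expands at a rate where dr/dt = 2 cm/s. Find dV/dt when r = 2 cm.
32π cm³/s

V = (4/3)πr³
dV/dt = dV/dr · dr/dt = 4πr² · 2
At r = 2: dV/dt = 32π cm³/s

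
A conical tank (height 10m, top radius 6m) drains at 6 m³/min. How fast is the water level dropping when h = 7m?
50/(147π) ≈ 0.1083 m/min

r/h = 6/10, so r = (3/5)h
V = (1/3)πr²h = (1/3)π((3/5)h)²h = (3/25)πh³
dV/dh = (9/25)πh²
dh/dt = (dV/dt)/(dV/dh) = -6/((9/25)π·7²) = -50/(147π) m/min
The level is dropping at 50/(147π) ≈ 0.1083 m/min.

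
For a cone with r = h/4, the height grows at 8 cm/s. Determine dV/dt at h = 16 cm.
128π cm³/s

V = (1/3)π(h/4)²h = πh³/48
dV/dt = πh²/16 · 8
At h = 16: dV/dt = 128π cm³/s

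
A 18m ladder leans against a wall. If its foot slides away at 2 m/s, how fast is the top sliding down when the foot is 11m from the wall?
22√203/203 ≈ 1.544 m/s

x² + y² = 18²
2x·dx/dt + 2y·dy/dt = 0
dy/dt = -x/y · dx/dt = -11/√203 · 2 = -22√203/203 m/s
The top is descending at 22√203/203 ≈ 1.544 m/s.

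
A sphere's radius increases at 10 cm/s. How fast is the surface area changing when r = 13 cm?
1040π cm²/s

S = 4πr²
dS/dt = dS/dr · dr/dt = 8πr · 10
At r = 13: dS/dt = 1040π cm²/s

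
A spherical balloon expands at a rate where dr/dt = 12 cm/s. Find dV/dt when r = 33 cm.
52272π cm³/s

V = (4/3)πr³
dV/dt = dV/dr · dr/dt = 4πr² · 12
At r = 33: dV/dt = 52272π cm³/s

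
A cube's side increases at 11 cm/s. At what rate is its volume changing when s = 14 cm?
6468 cm³/s

V = s³
dV/dt = 3s² · ds/dt = 3·14²·11 = 6468 cm³/s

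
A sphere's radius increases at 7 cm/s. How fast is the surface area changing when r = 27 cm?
1512π cm²/s

S = 4πr²
dS/dt = dS/dr · dr/dt = 8πr · 7
At r = 27: dS/dt = 1512π cm²/s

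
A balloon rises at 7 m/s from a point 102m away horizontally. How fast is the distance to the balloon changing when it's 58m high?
203√3442/3442 ≈ 3.46 m/s

z² = 102² + y²
z = √(102² + 58²) = 2√3442
dz/dt = y/z · dy/dt = 58/(2√3442) · 7 = 203√3442/3442 ≈ 3.46 m/s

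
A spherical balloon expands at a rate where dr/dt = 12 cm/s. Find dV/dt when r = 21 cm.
21168π cm³/s

V = (4/3)πr³
dV/dt = dV/dr · dr/dt = 4πr² · 12
At r = 21: dV/dt = 21168π cm³/s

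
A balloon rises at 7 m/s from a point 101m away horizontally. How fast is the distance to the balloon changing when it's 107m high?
749√866/4330 ≈ 5.09 m/s

z² = 101² + y²
z = √(101² + 107²) = 5√866
dz/dt = y/z · dy/dt = 107/(5√866) · 7 = 749√866/4330 ≈ 5.09 m/s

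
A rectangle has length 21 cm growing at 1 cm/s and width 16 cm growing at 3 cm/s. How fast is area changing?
79 cm²/s

A = lw
dA/dt = w·dl/dt + l·dw/dt = 16·1 + 21·3 = 79 cm²/s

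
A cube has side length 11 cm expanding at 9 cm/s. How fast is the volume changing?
3267 cm³/s

V = s³
dV/dt = 3s² · ds/dt = 3·11²·9 = 3267 cm³/s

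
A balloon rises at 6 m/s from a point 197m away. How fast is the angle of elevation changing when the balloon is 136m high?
0.020626 rad/s

tan(θ) = y/197
sec²(θ) · dθ/dt = (1/197) · dy/dt
dθ/dt = cos²(θ)/197 · 6 = 197/(197² + 136²) · 6
dθ/dt = 0.020626 rad/s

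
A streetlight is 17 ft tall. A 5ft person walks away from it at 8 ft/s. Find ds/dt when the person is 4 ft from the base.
10/3 ft/s

By similar triangles: 17/(x+s) = 5/s
Solving: s = 5x/12
ds/dt = 5/12 · dx/dt = 5/12 · 8 = 10/3 ft/s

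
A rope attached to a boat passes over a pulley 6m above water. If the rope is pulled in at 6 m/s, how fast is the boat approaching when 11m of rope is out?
66√85/85 ≈ 7.159 m/s

rope² = x² + 6²
x = √(11² - 6²) = √85
dx/dt = (rope/x) · d(rope)/dt = (11/√85) · (-6) = -66√85/85 m/s
The boat approaches at 66√85/85 ≈ 7.159 m/s.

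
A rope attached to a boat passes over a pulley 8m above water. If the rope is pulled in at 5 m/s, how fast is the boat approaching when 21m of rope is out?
105√377/377 ≈ 5.408 m/s

rope² = x² + 8²
x = √(21² - 8²) = √377
dx/dt = (rope/x) · d(rope)/dt = (21/√377) · (-5) = -105√377/377 m/s
The boat approaches at 105√377/377 ≈ 5.408 m/s.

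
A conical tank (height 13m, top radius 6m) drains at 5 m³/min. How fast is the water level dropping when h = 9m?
845/(2916π) ≈ 0.09224 m/min

r/h = 6/13, so r = (6/13)h
V = (1/3)πr²h = (1/3)π((6/13)h)²h = (12/169)πh³
dV/dh = (36/169)πh²
dh/dt = (dV/dt)/(dV/dh) = -5/((36/169)π·9²) = -845/(2916π) m/min
The level is dropping at 845/(2916π) ≈ 0.09224 m/min.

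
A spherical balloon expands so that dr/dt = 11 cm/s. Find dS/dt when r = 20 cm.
1760π cm²/s

S = 4πr²
dS/dt = dS/dr · dr/dt = 8πr · 11
At r = 20: dS/dt = 1760π cm²/s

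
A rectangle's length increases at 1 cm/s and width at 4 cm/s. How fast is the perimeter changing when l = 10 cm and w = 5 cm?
10 cm/s

P = 2(l + w)
dP/dt = 2(dl/dt + dw/dt) = 2(1 + 4) = 10 cm/s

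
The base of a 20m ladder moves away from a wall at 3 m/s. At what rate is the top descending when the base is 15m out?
9√7/7 ≈ 3.402 m/s

x² + y² = 20²
2x·dx/dt + 2y·dy/dt = 0
dy/dt = -x/y · dx/dt = -15/(5√7) · 3 = -9√7/7 m/s
The top is descending at 9√7/7 ≈ 3.402 m/s.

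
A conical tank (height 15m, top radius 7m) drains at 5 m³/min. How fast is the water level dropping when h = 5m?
45/(49π) ≈ 0.2923 m/min

r/h = 7/15, so r = (7/15)h
V = (1/3)πr²h = (1/3)π((7/15)h)²h = (49/675)πh³
dV/dh = (49/225)πh²
dh/dt = (dV/dt)/(dV/dh) = -5/((49/225)π·5²) = -45/(49π) m/min
The level is dropping at 45/(49π) ≈ 0.2923 m/min.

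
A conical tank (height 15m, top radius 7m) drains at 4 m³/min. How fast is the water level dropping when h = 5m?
36/(49π) ≈ 0.2339 m/min

r/h = 7/15, so r = (7/15)h
V = (1/3)πr²h = (1/3)π((7/15)h)²h = (49/675)πh³
dV/dh = (49/225)πh²
dh/dt = (dV/dt)/(dV/dh) = -4/((49/225)π·5²) = -36/(49π) m/min
The level is dropping at 36/(49π) ≈ 0.2339 m/min.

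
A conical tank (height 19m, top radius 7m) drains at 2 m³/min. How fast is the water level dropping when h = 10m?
361/(2450π) ≈ 0.0469 m/min

r/h = 7/19, so r = (7/19)h
V = (1/3)πr²h = (1/3)π((7/19)h)²h = (49/1083)πh³
dV/dh = (49/361)πh²
dh/dt = (dV/dt)/(dV/dh) = -2/((49/361)π·10²) = -361/(2450π) m/min
The level is dropping at 361/(2450π) ≈ 0.0469 m/min.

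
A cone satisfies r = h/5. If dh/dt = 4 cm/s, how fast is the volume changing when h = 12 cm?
576π/25 cm³/s

V = (1/3)π(h/5)²h = πh³/75
dV/dt = πh²/25 · 4
At h = 12: dV/dt = 576π/25 cm³/s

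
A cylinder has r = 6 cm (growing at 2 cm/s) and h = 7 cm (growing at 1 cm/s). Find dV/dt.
204π cm³/s

V = πr²h
dV/dt = 2πrh·dr/dt + πr²·dh/dt
= 2π(6)(7)(2) + π(6)²(1)
= 204π cm³/s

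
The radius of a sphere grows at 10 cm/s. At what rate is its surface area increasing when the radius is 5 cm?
400π cm²/s

S = 4πr²
dS/dt = dS/dr · dr/dt = 8πr · 10
At r = 5: dS/dt = 400π cm²/s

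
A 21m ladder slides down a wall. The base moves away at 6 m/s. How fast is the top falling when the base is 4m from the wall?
24√17/85 ≈ 1.164 m/s

x² + y² = 21²
2x·dx/dt + 2y·dy/dt = 0
dy/dt = -x/y · dx/dt = -4/(5√17) · 6 = -24√17/85 m/s
The top is descending at 24√17/85 ≈ 1.164 m/s.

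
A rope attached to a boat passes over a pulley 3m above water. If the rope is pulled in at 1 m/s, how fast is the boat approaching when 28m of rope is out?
28√31/155 ≈ 1.006 m/s

rope² = x² + 3²
x = √(28² - 3²) = 5√31
dx/dt = (rope/x) · d(rope)/dt = (28/(5√31)) · (-1) = -28√31/155 m/s
The boat approaches at 28√31/155 ≈ 1.006 m/s.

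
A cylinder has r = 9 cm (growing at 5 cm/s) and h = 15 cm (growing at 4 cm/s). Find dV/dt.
1674π cm³/s

V = πr²h
dV/dt = 2πrh·dr/dt + πr²·dh/dt
= 2π(9)(15)(5) + π(9)²(4)
= 1674π cm³/s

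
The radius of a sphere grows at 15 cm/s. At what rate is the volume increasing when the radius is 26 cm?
40560π cm³/s

V = (4/3)πr³
dV/dt = dV/dr · dr/dt = 4πr² · 15
At r = 26: dV/dt = 40560π cm³/s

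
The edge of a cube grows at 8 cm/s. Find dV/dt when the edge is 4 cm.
384 cm³/s

V = s³
dV/dt = 3s² · ds/dt = 3·4²·8 = 384 cm³/s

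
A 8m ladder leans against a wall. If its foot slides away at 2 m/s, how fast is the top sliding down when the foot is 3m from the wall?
6√55/55 ≈ 0.809 m/s

x² + y² = 8²
2x·dx/dt + 2y·dy/dt = 0
dy/dt = -x/y · dx/dt = -3/√55 · 2 = -6√55/55 m/s
The top is descending at 6√55/55 ≈ 0.809 m/s.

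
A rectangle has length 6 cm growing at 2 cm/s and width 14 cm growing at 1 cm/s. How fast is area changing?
34 cm²/s

A = lw
dA/dt = w·dl/dt + l·dw/dt = 14·2 + 6·1 = 34 cm²/s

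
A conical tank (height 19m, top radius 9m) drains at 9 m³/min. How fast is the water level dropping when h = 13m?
361/(1521π) ≈ 0.07555 m/min

r/h = 9/19, so r = (9/19)h
V = (1/3)πr²h = (1/3)π((9/19)h)²h = (27/361)πh³
dV/dh = (81/361)πh²
dh/dt = (dV/dt)/(dV/dh) = -9/((81/361)π·13²) = -361/(1521π) m/min
The level is dropping at 361/(1521π) ≈ 0.07555 m/min.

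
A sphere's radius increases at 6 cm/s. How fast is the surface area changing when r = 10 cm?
480π cm²/s

S = 4πr²
dS/dt = dS/dr · dr/dt = 8πr · 6
At r = 10: dS/dt = 480π cm²/s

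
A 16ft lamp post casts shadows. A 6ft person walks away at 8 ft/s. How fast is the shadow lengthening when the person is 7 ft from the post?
24/5 ft/s

By similar triangles: 16/(x+s) = 6/s
Solving: s = 6x/10
ds/dt = 6/10 · dx/dt = 3/5 · 8 = 24/5 ft/s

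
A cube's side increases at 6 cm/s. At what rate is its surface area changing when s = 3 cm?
216 cm²/s

A = 6s²
dA/dt = 12s · ds/dt = 12·3·6 = 216 cm²/s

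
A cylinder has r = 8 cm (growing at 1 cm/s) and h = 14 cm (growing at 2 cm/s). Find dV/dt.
352π cm³/s

V = πr²h
dV/dt = 2πrh·dr/dt + πr²·dh/dt
= 2π(8)(14)(1) + π(8)²(2)
= 352π cm³/s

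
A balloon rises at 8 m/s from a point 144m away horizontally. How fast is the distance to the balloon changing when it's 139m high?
1112√40057/40057 ≈ 5.556 m/s

z² = 144² + y²
z = √(144² + 139²) = √40057
dz/dt = y/z · dy/dt = 139/√40057 · 8 = 1112√40057/40057 ≈ 5.556 m/s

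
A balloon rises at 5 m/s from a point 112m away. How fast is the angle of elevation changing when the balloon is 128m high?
0.019358 rad/s

tan(θ) = y/112
sec²(θ) · dθ/dt = (1/112) · dy/dt
dθ/dt = cos²(θ)/112 · 5 = 112/(112² + 128²) · 5
dθ/dt = 0.019358 rad/s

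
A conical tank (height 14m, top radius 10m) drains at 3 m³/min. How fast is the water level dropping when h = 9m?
49/(675π) ≈ 0.02311 m/min

r/h = 10/14, so r = (5/7)h
V = (1/3)πr²h = (1/3)π((5/7)h)²h = (25/147)πh³
dV/dh = (25/49)πh²
dh/dt = (dV/dt)/(dV/dh) = -3/((25/49)π·9²) = -49/(675π) m/min
The level is dropping at 49/(675π) ≈ 0.02311 m/min.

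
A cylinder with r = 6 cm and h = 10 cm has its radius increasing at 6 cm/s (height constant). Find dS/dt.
264π cm²/s

S = 2πrh + 2πr² (lateral + bases)
dS/dt = (2πh + 4πr)·dr/dt = (2π·10 + 4π·6)·6
= 264π cm²/s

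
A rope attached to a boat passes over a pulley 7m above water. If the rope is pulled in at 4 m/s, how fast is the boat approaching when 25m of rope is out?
25/6 ≈ 4.167 m/s

rope² = x² + 7²
x = √(25² - 7²) = 24
dx/dt = (rope/x) · d(rope)/dt = (25/24) · (-4) = -25/6 m/s
The boat approaches at 25/6 ≈ 4.167 m/s.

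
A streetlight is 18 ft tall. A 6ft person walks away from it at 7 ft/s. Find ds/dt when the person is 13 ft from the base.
7/2 ft/s

By similar triangles: 18/(x+s) = 6/s
Solving: s = 6x/12
ds/dt = 6/12 · dx/dt = 1/2 · 7 = 7/2 ft/s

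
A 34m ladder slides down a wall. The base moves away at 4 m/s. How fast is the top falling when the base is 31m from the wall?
124√195/195 ≈ 8.88 m/s

x² + y² = 34²
2x·dx/dt + 2y·dy/dt = 0
dy/dt = -x/y · dx/dt = -31/√195 · 4 = -124√195/195 m/s
The top is descending at 124√195/195 ≈ 8.88 m/s.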